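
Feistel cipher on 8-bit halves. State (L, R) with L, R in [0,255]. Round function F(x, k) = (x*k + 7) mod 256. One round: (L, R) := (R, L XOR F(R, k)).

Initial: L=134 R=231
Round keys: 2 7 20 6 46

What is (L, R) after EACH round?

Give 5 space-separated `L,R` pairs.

Round 1 (k=2): L=231 R=83
Round 2 (k=7): L=83 R=171
Round 3 (k=20): L=171 R=48
Round 4 (k=6): L=48 R=140
Round 5 (k=46): L=140 R=31

Answer: 231,83 83,171 171,48 48,140 140,31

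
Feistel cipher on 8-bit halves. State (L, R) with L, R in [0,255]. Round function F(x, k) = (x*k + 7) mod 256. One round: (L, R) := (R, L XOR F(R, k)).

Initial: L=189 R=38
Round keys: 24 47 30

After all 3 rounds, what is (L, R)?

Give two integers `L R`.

Round 1 (k=24): L=38 R=42
Round 2 (k=47): L=42 R=155
Round 3 (k=30): L=155 R=27

Answer: 155 27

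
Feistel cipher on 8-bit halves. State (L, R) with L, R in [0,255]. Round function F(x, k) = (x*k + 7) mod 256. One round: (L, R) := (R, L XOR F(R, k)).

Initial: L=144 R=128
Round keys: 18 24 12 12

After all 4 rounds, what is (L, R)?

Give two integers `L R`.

Answer: 172 184

Derivation:
Round 1 (k=18): L=128 R=151
Round 2 (k=24): L=151 R=175
Round 3 (k=12): L=175 R=172
Round 4 (k=12): L=172 R=184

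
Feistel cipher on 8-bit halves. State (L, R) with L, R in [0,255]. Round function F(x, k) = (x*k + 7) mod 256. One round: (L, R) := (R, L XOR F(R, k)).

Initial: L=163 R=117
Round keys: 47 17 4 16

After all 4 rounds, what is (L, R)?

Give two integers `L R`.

Answer: 26 234

Derivation:
Round 1 (k=47): L=117 R=33
Round 2 (k=17): L=33 R=77
Round 3 (k=4): L=77 R=26
Round 4 (k=16): L=26 R=234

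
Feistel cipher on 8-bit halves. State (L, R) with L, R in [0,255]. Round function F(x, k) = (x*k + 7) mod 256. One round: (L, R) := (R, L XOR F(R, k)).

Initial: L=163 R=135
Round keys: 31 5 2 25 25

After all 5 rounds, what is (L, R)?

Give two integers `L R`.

Round 1 (k=31): L=135 R=195
Round 2 (k=5): L=195 R=81
Round 3 (k=2): L=81 R=106
Round 4 (k=25): L=106 R=48
Round 5 (k=25): L=48 R=221

Answer: 48 221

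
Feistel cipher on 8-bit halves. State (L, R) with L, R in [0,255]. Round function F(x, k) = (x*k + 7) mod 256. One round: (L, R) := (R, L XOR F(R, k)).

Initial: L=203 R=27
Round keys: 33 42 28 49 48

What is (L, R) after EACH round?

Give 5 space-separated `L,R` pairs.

Round 1 (k=33): L=27 R=73
Round 2 (k=42): L=73 R=26
Round 3 (k=28): L=26 R=150
Round 4 (k=49): L=150 R=167
Round 5 (k=48): L=167 R=193

Answer: 27,73 73,26 26,150 150,167 167,193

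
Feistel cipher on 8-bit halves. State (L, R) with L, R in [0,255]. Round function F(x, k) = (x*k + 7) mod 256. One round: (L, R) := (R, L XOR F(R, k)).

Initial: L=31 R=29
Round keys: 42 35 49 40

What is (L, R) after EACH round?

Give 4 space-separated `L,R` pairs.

Round 1 (k=42): L=29 R=214
Round 2 (k=35): L=214 R=84
Round 3 (k=49): L=84 R=205
Round 4 (k=40): L=205 R=91

Answer: 29,214 214,84 84,205 205,91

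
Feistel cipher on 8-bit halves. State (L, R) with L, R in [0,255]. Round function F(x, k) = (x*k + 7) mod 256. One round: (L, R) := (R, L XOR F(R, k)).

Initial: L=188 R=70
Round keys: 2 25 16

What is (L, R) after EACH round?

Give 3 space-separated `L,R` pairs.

Answer: 70,47 47,216 216,168

Derivation:
Round 1 (k=2): L=70 R=47
Round 2 (k=25): L=47 R=216
Round 3 (k=16): L=216 R=168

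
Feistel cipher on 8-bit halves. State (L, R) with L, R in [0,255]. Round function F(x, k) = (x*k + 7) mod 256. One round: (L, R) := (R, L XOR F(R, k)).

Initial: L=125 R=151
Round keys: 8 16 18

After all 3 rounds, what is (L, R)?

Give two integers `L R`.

Answer: 176 165

Derivation:
Round 1 (k=8): L=151 R=194
Round 2 (k=16): L=194 R=176
Round 3 (k=18): L=176 R=165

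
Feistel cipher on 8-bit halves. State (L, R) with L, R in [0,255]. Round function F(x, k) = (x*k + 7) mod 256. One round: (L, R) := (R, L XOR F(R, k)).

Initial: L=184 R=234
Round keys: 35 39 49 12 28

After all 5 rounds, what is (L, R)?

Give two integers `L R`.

Answer: 39 73

Derivation:
Round 1 (k=35): L=234 R=189
Round 2 (k=39): L=189 R=56
Round 3 (k=49): L=56 R=2
Round 4 (k=12): L=2 R=39
Round 5 (k=28): L=39 R=73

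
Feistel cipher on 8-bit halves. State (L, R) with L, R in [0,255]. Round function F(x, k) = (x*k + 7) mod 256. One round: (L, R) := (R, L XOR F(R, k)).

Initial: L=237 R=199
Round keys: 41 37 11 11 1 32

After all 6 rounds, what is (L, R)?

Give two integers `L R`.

Answer: 179 60

Derivation:
Round 1 (k=41): L=199 R=11
Round 2 (k=37): L=11 R=89
Round 3 (k=11): L=89 R=209
Round 4 (k=11): L=209 R=91
Round 5 (k=1): L=91 R=179
Round 6 (k=32): L=179 R=60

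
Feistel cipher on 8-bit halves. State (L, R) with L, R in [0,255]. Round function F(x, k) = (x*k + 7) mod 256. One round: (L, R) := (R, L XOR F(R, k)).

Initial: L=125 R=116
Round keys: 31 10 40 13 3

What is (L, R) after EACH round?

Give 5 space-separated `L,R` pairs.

Answer: 116,110 110,39 39,113 113,227 227,193

Derivation:
Round 1 (k=31): L=116 R=110
Round 2 (k=10): L=110 R=39
Round 3 (k=40): L=39 R=113
Round 4 (k=13): L=113 R=227
Round 5 (k=3): L=227 R=193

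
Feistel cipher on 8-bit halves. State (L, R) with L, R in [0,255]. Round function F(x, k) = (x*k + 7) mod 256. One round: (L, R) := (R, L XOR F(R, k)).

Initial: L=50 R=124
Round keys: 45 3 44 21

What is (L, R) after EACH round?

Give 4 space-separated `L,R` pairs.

Answer: 124,225 225,214 214,46 46,27

Derivation:
Round 1 (k=45): L=124 R=225
Round 2 (k=3): L=225 R=214
Round 3 (k=44): L=214 R=46
Round 4 (k=21): L=46 R=27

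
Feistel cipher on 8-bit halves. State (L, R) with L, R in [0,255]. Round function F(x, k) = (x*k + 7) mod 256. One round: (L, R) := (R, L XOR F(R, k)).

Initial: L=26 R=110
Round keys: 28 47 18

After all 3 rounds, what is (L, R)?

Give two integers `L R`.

Round 1 (k=28): L=110 R=21
Round 2 (k=47): L=21 R=140
Round 3 (k=18): L=140 R=202

Answer: 140 202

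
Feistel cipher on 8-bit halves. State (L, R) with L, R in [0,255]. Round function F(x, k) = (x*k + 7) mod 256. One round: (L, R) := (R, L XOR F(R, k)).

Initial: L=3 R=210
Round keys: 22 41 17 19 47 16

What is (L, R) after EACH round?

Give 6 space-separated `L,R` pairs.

Round 1 (k=22): L=210 R=16
Round 2 (k=41): L=16 R=69
Round 3 (k=17): L=69 R=140
Round 4 (k=19): L=140 R=46
Round 5 (k=47): L=46 R=245
Round 6 (k=16): L=245 R=121

Answer: 210,16 16,69 69,140 140,46 46,245 245,121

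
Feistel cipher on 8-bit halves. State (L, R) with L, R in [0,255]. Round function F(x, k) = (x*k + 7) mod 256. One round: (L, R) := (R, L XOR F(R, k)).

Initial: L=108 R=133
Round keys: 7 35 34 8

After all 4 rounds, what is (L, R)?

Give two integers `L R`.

Answer: 121 83

Derivation:
Round 1 (k=7): L=133 R=198
Round 2 (k=35): L=198 R=156
Round 3 (k=34): L=156 R=121
Round 4 (k=8): L=121 R=83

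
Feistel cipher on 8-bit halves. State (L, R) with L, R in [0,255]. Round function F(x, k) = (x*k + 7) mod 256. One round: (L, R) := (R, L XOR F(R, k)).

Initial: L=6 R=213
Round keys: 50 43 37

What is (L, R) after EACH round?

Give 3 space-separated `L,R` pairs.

Round 1 (k=50): L=213 R=167
Round 2 (k=43): L=167 R=193
Round 3 (k=37): L=193 R=75

Answer: 213,167 167,193 193,75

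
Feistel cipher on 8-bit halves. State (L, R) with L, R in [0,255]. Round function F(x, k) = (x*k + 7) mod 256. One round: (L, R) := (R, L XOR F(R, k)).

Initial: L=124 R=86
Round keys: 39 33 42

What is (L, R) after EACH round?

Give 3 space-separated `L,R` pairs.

Answer: 86,93 93,82 82,38

Derivation:
Round 1 (k=39): L=86 R=93
Round 2 (k=33): L=93 R=82
Round 3 (k=42): L=82 R=38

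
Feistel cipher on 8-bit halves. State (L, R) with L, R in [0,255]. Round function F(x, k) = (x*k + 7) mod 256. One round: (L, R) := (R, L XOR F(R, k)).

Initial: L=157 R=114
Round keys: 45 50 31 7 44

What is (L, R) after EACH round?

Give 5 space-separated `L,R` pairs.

Round 1 (k=45): L=114 R=140
Round 2 (k=50): L=140 R=45
Round 3 (k=31): L=45 R=246
Round 4 (k=7): L=246 R=236
Round 5 (k=44): L=236 R=97

Answer: 114,140 140,45 45,246 246,236 236,97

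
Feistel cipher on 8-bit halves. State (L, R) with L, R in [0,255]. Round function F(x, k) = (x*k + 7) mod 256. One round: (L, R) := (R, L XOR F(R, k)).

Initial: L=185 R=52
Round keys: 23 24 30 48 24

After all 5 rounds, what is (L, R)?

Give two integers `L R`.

Round 1 (k=23): L=52 R=10
Round 2 (k=24): L=10 R=195
Round 3 (k=30): L=195 R=235
Round 4 (k=48): L=235 R=212
Round 5 (k=24): L=212 R=12

Answer: 212 12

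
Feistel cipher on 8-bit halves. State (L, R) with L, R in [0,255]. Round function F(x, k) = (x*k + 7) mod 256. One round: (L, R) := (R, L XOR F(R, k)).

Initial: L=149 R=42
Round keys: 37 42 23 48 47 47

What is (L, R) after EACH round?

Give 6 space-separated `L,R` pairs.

Round 1 (k=37): L=42 R=140
Round 2 (k=42): L=140 R=213
Round 3 (k=23): L=213 R=166
Round 4 (k=48): L=166 R=242
Round 5 (k=47): L=242 R=211
Round 6 (k=47): L=211 R=54

Answer: 42,140 140,213 213,166 166,242 242,211 211,54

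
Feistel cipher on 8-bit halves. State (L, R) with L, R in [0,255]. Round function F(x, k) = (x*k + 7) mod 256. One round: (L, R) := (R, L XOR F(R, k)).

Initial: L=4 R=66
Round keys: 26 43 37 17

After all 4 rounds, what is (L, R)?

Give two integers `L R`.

Answer: 34 23

Derivation:
Round 1 (k=26): L=66 R=191
Round 2 (k=43): L=191 R=94
Round 3 (k=37): L=94 R=34
Round 4 (k=17): L=34 R=23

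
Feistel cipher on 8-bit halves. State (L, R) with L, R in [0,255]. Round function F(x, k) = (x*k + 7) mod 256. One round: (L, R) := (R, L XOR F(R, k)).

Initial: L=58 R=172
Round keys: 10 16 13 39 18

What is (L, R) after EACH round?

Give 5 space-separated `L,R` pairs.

Answer: 172,133 133,251 251,67 67,199 199,70

Derivation:
Round 1 (k=10): L=172 R=133
Round 2 (k=16): L=133 R=251
Round 3 (k=13): L=251 R=67
Round 4 (k=39): L=67 R=199
Round 5 (k=18): L=199 R=70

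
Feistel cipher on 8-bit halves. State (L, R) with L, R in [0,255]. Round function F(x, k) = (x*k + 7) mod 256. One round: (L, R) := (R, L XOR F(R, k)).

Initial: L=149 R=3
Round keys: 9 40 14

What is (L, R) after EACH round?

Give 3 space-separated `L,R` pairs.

Round 1 (k=9): L=3 R=183
Round 2 (k=40): L=183 R=156
Round 3 (k=14): L=156 R=56

Answer: 3,183 183,156 156,56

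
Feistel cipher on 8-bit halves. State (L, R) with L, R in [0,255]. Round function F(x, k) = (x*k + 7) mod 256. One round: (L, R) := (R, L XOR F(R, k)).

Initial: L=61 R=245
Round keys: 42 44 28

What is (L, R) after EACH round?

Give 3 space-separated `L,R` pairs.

Round 1 (k=42): L=245 R=4
Round 2 (k=44): L=4 R=66
Round 3 (k=28): L=66 R=59

Answer: 245,4 4,66 66,59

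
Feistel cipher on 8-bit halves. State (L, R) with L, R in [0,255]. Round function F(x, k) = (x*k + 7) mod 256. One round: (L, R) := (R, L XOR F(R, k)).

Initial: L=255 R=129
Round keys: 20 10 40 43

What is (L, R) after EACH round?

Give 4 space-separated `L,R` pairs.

Round 1 (k=20): L=129 R=228
Round 2 (k=10): L=228 R=110
Round 3 (k=40): L=110 R=211
Round 4 (k=43): L=211 R=22

Answer: 129,228 228,110 110,211 211,22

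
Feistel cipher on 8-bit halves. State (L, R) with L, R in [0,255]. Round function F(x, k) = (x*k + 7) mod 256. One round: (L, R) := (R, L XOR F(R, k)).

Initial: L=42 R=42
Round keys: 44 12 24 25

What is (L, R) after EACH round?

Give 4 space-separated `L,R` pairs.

Answer: 42,21 21,41 41,202 202,232

Derivation:
Round 1 (k=44): L=42 R=21
Round 2 (k=12): L=21 R=41
Round 3 (k=24): L=41 R=202
Round 4 (k=25): L=202 R=232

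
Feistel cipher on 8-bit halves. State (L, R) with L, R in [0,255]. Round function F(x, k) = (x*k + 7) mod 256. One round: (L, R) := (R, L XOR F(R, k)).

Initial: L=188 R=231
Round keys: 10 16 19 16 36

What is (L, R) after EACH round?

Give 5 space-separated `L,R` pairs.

Round 1 (k=10): L=231 R=177
Round 2 (k=16): L=177 R=240
Round 3 (k=19): L=240 R=102
Round 4 (k=16): L=102 R=151
Round 5 (k=36): L=151 R=37

Answer: 231,177 177,240 240,102 102,151 151,37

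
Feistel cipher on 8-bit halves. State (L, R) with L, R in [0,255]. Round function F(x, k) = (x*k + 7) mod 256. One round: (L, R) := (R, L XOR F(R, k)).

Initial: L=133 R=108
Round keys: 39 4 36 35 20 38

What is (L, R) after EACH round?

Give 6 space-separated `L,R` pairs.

Round 1 (k=39): L=108 R=254
Round 2 (k=4): L=254 R=147
Round 3 (k=36): L=147 R=77
Round 4 (k=35): L=77 R=29
Round 5 (k=20): L=29 R=6
Round 6 (k=38): L=6 R=246

Answer: 108,254 254,147 147,77 77,29 29,6 6,246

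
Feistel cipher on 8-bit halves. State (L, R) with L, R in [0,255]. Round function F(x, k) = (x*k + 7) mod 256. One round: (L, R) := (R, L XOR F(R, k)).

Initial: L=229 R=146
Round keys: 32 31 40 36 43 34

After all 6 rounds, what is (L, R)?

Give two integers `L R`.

Answer: 214 223

Derivation:
Round 1 (k=32): L=146 R=162
Round 2 (k=31): L=162 R=55
Round 3 (k=40): L=55 R=61
Round 4 (k=36): L=61 R=172
Round 5 (k=43): L=172 R=214
Round 6 (k=34): L=214 R=223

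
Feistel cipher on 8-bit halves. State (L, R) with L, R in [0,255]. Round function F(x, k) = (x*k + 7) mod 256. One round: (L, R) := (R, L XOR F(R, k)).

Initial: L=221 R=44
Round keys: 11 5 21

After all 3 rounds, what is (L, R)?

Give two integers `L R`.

Answer: 57 130

Derivation:
Round 1 (k=11): L=44 R=54
Round 2 (k=5): L=54 R=57
Round 3 (k=21): L=57 R=130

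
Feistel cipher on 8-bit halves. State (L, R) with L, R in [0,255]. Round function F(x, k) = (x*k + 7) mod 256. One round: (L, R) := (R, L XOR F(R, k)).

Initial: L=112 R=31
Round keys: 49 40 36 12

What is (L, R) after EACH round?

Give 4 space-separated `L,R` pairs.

Round 1 (k=49): L=31 R=134
Round 2 (k=40): L=134 R=232
Round 3 (k=36): L=232 R=33
Round 4 (k=12): L=33 R=123

Answer: 31,134 134,232 232,33 33,123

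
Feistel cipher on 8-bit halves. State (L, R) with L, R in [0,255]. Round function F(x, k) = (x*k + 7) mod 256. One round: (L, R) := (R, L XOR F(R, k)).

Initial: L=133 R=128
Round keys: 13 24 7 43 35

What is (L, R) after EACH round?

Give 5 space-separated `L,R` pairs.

Round 1 (k=13): L=128 R=2
Round 2 (k=24): L=2 R=183
Round 3 (k=7): L=183 R=10
Round 4 (k=43): L=10 R=2
Round 5 (k=35): L=2 R=71

Answer: 128,2 2,183 183,10 10,2 2,71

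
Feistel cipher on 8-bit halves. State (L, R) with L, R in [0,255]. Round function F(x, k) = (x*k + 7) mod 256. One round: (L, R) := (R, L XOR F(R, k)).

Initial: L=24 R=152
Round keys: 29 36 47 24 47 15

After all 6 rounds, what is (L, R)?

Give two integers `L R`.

Round 1 (k=29): L=152 R=39
Round 2 (k=36): L=39 R=27
Round 3 (k=47): L=27 R=219
Round 4 (k=24): L=219 R=148
Round 5 (k=47): L=148 R=232
Round 6 (k=15): L=232 R=11

Answer: 232 11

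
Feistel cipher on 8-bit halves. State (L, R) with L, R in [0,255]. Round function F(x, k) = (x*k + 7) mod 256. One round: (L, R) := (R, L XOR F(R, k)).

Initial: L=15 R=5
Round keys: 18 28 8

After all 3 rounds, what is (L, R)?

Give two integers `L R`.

Round 1 (k=18): L=5 R=110
Round 2 (k=28): L=110 R=10
Round 3 (k=8): L=10 R=57

Answer: 10 57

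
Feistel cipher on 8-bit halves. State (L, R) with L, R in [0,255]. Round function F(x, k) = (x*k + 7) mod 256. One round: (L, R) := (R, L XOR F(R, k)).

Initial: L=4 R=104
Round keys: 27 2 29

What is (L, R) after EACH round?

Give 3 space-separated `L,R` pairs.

Round 1 (k=27): L=104 R=251
Round 2 (k=2): L=251 R=149
Round 3 (k=29): L=149 R=19

Answer: 104,251 251,149 149,19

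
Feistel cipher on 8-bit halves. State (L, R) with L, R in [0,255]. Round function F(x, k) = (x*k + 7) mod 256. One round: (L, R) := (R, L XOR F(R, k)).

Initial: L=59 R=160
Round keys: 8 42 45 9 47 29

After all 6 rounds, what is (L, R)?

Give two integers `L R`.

Answer: 227 92

Derivation:
Round 1 (k=8): L=160 R=60
Round 2 (k=42): L=60 R=127
Round 3 (k=45): L=127 R=102
Round 4 (k=9): L=102 R=226
Round 5 (k=47): L=226 R=227
Round 6 (k=29): L=227 R=92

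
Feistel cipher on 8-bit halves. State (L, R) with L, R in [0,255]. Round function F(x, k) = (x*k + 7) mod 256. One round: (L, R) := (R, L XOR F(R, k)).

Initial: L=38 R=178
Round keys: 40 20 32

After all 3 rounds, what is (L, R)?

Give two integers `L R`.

Round 1 (k=40): L=178 R=241
Round 2 (k=20): L=241 R=105
Round 3 (k=32): L=105 R=214

Answer: 105 214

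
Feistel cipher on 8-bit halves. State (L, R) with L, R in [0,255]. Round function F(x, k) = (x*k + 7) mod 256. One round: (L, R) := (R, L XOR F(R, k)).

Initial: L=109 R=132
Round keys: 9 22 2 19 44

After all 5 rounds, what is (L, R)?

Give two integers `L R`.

Round 1 (k=9): L=132 R=198
Round 2 (k=22): L=198 R=143
Round 3 (k=2): L=143 R=227
Round 4 (k=19): L=227 R=111
Round 5 (k=44): L=111 R=248

Answer: 111 248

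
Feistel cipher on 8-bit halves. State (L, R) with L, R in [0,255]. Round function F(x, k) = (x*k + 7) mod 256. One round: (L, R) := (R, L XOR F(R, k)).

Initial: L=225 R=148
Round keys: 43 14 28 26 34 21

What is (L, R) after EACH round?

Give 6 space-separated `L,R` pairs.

Answer: 148,2 2,183 183,9 9,70 70,90 90,47

Derivation:
Round 1 (k=43): L=148 R=2
Round 2 (k=14): L=2 R=183
Round 3 (k=28): L=183 R=9
Round 4 (k=26): L=9 R=70
Round 5 (k=34): L=70 R=90
Round 6 (k=21): L=90 R=47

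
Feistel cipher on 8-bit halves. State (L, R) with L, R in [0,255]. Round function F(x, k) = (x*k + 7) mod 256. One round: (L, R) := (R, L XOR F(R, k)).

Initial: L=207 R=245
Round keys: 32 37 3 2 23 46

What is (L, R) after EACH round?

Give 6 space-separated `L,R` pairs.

Round 1 (k=32): L=245 R=104
Round 2 (k=37): L=104 R=250
Round 3 (k=3): L=250 R=157
Round 4 (k=2): L=157 R=187
Round 5 (k=23): L=187 R=73
Round 6 (k=46): L=73 R=158

Answer: 245,104 104,250 250,157 157,187 187,73 73,158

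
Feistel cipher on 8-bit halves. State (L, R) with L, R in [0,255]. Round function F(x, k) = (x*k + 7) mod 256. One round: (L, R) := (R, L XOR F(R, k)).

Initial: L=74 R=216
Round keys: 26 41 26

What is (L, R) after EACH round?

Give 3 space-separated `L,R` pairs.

Answer: 216,189 189,148 148,178

Derivation:
Round 1 (k=26): L=216 R=189
Round 2 (k=41): L=189 R=148
Round 3 (k=26): L=148 R=178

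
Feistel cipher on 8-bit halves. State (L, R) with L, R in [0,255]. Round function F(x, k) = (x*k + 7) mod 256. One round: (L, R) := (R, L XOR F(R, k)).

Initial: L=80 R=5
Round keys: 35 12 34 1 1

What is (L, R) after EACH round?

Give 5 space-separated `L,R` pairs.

Answer: 5,230 230,202 202,61 61,142 142,168

Derivation:
Round 1 (k=35): L=5 R=230
Round 2 (k=12): L=230 R=202
Round 3 (k=34): L=202 R=61
Round 4 (k=1): L=61 R=142
Round 5 (k=1): L=142 R=168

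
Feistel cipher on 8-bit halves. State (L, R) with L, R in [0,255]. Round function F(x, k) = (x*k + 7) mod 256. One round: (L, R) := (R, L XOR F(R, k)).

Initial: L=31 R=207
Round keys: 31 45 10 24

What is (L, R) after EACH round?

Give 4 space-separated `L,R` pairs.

Round 1 (k=31): L=207 R=7
Round 2 (k=45): L=7 R=141
Round 3 (k=10): L=141 R=142
Round 4 (k=24): L=142 R=218

Answer: 207,7 7,141 141,142 142,218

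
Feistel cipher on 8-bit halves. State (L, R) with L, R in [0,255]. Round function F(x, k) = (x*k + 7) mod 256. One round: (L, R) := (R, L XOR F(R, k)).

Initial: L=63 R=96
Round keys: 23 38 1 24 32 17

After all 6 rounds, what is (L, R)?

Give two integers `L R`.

Round 1 (k=23): L=96 R=152
Round 2 (k=38): L=152 R=247
Round 3 (k=1): L=247 R=102
Round 4 (k=24): L=102 R=96
Round 5 (k=32): L=96 R=97
Round 6 (k=17): L=97 R=24

Answer: 97 24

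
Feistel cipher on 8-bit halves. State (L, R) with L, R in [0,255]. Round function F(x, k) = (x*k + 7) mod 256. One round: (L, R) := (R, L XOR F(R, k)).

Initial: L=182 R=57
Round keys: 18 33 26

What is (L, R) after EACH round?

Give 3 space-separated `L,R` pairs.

Answer: 57,191 191,159 159,146

Derivation:
Round 1 (k=18): L=57 R=191
Round 2 (k=33): L=191 R=159
Round 3 (k=26): L=159 R=146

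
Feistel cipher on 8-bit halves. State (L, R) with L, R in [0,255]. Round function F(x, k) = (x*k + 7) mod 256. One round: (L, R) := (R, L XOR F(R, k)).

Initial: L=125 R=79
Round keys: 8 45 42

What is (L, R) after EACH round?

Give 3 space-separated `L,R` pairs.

Round 1 (k=8): L=79 R=2
Round 2 (k=45): L=2 R=46
Round 3 (k=42): L=46 R=145

Answer: 79,2 2,46 46,145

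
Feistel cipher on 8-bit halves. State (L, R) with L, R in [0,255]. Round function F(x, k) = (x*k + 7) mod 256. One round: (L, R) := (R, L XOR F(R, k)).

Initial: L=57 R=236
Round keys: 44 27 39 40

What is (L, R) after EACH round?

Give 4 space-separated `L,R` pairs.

Round 1 (k=44): L=236 R=174
Round 2 (k=27): L=174 R=141
Round 3 (k=39): L=141 R=44
Round 4 (k=40): L=44 R=106

Answer: 236,174 174,141 141,44 44,106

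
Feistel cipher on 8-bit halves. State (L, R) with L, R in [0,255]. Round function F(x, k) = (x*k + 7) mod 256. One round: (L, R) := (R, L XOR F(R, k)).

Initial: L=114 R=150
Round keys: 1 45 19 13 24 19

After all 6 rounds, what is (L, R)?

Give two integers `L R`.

Round 1 (k=1): L=150 R=239
Round 2 (k=45): L=239 R=156
Round 3 (k=19): L=156 R=116
Round 4 (k=13): L=116 R=119
Round 5 (k=24): L=119 R=91
Round 6 (k=19): L=91 R=191

Answer: 91 191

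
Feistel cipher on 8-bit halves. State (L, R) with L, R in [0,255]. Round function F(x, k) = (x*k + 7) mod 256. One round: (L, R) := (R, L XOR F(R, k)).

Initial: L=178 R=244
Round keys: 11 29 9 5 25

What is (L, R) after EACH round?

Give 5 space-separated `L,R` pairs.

Answer: 244,49 49,96 96,86 86,213 213,130

Derivation:
Round 1 (k=11): L=244 R=49
Round 2 (k=29): L=49 R=96
Round 3 (k=9): L=96 R=86
Round 4 (k=5): L=86 R=213
Round 5 (k=25): L=213 R=130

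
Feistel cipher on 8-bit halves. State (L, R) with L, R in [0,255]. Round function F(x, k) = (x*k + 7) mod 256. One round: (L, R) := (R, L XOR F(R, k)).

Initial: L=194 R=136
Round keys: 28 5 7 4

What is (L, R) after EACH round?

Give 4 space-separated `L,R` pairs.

Round 1 (k=28): L=136 R=37
Round 2 (k=5): L=37 R=72
Round 3 (k=7): L=72 R=218
Round 4 (k=4): L=218 R=39

Answer: 136,37 37,72 72,218 218,39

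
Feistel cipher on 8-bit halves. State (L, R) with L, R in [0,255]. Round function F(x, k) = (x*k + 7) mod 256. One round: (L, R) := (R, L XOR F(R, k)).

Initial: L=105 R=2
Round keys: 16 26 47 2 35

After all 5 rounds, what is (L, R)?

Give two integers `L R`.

Answer: 230 113

Derivation:
Round 1 (k=16): L=2 R=78
Round 2 (k=26): L=78 R=241
Round 3 (k=47): L=241 R=8
Round 4 (k=2): L=8 R=230
Round 5 (k=35): L=230 R=113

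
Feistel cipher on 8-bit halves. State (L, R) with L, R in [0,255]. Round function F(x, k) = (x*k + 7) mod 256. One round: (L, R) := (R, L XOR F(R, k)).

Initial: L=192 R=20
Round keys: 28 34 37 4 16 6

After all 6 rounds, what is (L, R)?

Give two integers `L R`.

Answer: 60 221

Derivation:
Round 1 (k=28): L=20 R=247
Round 2 (k=34): L=247 R=193
Round 3 (k=37): L=193 R=27
Round 4 (k=4): L=27 R=178
Round 5 (k=16): L=178 R=60
Round 6 (k=6): L=60 R=221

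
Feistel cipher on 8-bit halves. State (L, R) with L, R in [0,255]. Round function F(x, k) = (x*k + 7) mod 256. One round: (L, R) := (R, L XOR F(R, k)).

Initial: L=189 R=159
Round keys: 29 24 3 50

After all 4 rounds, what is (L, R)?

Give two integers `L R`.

Answer: 160 247

Derivation:
Round 1 (k=29): L=159 R=183
Round 2 (k=24): L=183 R=176
Round 3 (k=3): L=176 R=160
Round 4 (k=50): L=160 R=247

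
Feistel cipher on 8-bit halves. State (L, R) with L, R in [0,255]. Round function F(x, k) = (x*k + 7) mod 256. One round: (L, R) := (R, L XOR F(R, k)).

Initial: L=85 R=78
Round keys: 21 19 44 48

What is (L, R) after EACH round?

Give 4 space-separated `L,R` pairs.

Round 1 (k=21): L=78 R=56
Round 2 (k=19): L=56 R=97
Round 3 (k=44): L=97 R=139
Round 4 (k=48): L=139 R=118

Answer: 78,56 56,97 97,139 139,118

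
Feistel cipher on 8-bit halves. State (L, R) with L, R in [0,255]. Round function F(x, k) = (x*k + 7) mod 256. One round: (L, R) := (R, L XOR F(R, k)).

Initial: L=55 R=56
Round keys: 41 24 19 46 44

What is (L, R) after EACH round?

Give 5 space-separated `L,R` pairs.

Answer: 56,200 200,255 255,60 60,48 48,123

Derivation:
Round 1 (k=41): L=56 R=200
Round 2 (k=24): L=200 R=255
Round 3 (k=19): L=255 R=60
Round 4 (k=46): L=60 R=48
Round 5 (k=44): L=48 R=123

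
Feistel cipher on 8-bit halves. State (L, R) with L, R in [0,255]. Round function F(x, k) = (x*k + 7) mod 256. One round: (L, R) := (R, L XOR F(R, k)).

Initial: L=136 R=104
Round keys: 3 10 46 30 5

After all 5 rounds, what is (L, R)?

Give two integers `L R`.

Round 1 (k=3): L=104 R=183
Round 2 (k=10): L=183 R=69
Round 3 (k=46): L=69 R=218
Round 4 (k=30): L=218 R=214
Round 5 (k=5): L=214 R=239

Answer: 214 239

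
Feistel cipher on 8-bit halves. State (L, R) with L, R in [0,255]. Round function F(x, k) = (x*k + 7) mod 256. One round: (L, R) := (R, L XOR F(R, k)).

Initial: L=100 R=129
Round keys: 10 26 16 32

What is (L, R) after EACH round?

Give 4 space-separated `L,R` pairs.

Round 1 (k=10): L=129 R=117
Round 2 (k=26): L=117 R=104
Round 3 (k=16): L=104 R=242
Round 4 (k=32): L=242 R=47

Answer: 129,117 117,104 104,242 242,47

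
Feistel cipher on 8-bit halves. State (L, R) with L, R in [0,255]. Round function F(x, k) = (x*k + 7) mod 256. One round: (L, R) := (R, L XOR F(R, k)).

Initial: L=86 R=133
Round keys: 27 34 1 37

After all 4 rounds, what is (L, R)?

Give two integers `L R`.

Round 1 (k=27): L=133 R=88
Round 2 (k=34): L=88 R=50
Round 3 (k=1): L=50 R=97
Round 4 (k=37): L=97 R=62

Answer: 97 62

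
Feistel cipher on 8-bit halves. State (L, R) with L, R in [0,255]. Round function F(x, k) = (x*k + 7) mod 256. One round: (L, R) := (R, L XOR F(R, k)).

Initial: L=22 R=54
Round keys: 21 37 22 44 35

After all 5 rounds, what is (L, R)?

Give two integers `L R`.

Answer: 87 200

Derivation:
Round 1 (k=21): L=54 R=99
Round 2 (k=37): L=99 R=96
Round 3 (k=22): L=96 R=36
Round 4 (k=44): L=36 R=87
Round 5 (k=35): L=87 R=200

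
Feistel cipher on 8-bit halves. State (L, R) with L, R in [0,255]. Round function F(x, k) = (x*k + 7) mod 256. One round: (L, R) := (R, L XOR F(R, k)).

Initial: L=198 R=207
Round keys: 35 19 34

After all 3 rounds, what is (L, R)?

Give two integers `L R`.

Answer: 18 249

Derivation:
Round 1 (k=35): L=207 R=146
Round 2 (k=19): L=146 R=18
Round 3 (k=34): L=18 R=249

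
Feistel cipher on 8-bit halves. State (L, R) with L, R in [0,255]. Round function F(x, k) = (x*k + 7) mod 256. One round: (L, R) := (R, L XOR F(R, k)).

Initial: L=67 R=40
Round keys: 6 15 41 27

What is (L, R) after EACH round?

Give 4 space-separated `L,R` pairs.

Round 1 (k=6): L=40 R=180
Round 2 (k=15): L=180 R=187
Round 3 (k=41): L=187 R=78
Round 4 (k=27): L=78 R=250

Answer: 40,180 180,187 187,78 78,250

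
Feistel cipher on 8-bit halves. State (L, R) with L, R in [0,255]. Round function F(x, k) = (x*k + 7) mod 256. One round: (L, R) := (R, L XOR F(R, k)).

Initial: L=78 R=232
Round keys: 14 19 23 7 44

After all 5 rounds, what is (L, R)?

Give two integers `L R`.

Round 1 (k=14): L=232 R=249
Round 2 (k=19): L=249 R=106
Round 3 (k=23): L=106 R=116
Round 4 (k=7): L=116 R=89
Round 5 (k=44): L=89 R=39

Answer: 89 39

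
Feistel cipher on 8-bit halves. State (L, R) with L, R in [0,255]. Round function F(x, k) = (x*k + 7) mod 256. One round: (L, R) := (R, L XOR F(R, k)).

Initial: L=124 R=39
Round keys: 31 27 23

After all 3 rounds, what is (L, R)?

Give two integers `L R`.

Answer: 252 23

Derivation:
Round 1 (k=31): L=39 R=188
Round 2 (k=27): L=188 R=252
Round 3 (k=23): L=252 R=23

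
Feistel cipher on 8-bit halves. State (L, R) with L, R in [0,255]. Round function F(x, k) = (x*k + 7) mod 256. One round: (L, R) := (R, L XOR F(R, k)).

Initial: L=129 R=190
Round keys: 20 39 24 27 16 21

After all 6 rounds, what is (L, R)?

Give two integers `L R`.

Answer: 166 48

Derivation:
Round 1 (k=20): L=190 R=94
Round 2 (k=39): L=94 R=231
Round 3 (k=24): L=231 R=241
Round 4 (k=27): L=241 R=149
Round 5 (k=16): L=149 R=166
Round 6 (k=21): L=166 R=48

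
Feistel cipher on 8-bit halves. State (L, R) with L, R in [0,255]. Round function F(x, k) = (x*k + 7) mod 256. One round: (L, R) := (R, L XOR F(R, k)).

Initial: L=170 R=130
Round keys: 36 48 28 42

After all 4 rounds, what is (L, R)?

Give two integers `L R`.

Answer: 54 150

Derivation:
Round 1 (k=36): L=130 R=229
Round 2 (k=48): L=229 R=117
Round 3 (k=28): L=117 R=54
Round 4 (k=42): L=54 R=150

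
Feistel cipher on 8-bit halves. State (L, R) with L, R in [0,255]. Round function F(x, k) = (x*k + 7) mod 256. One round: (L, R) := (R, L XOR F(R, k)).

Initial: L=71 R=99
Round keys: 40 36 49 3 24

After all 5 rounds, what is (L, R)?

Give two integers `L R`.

Round 1 (k=40): L=99 R=56
Round 2 (k=36): L=56 R=132
Round 3 (k=49): L=132 R=115
Round 4 (k=3): L=115 R=228
Round 5 (k=24): L=228 R=20

Answer: 228 20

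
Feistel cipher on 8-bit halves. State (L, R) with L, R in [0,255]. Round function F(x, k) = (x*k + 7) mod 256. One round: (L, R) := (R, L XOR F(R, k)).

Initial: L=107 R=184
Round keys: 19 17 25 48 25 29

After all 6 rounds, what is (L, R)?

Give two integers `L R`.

Answer: 61 100

Derivation:
Round 1 (k=19): L=184 R=196
Round 2 (k=17): L=196 R=179
Round 3 (k=25): L=179 R=70
Round 4 (k=48): L=70 R=148
Round 5 (k=25): L=148 R=61
Round 6 (k=29): L=61 R=100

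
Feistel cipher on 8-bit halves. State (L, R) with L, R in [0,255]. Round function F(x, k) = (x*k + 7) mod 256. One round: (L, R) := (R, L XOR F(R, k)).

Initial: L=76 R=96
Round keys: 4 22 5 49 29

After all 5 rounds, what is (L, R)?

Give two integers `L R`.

Answer: 63 101

Derivation:
Round 1 (k=4): L=96 R=203
Round 2 (k=22): L=203 R=25
Round 3 (k=5): L=25 R=79
Round 4 (k=49): L=79 R=63
Round 5 (k=29): L=63 R=101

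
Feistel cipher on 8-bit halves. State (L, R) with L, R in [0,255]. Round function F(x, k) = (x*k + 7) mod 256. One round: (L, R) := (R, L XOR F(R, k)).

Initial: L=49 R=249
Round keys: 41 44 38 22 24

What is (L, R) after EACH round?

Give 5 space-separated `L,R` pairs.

Round 1 (k=41): L=249 R=217
Round 2 (k=44): L=217 R=170
Round 3 (k=38): L=170 R=154
Round 4 (k=22): L=154 R=233
Round 5 (k=24): L=233 R=69

Answer: 249,217 217,170 170,154 154,233 233,69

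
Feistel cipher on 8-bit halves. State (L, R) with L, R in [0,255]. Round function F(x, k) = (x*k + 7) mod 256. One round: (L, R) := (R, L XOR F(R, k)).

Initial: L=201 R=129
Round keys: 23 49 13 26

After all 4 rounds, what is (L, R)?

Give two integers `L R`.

Answer: 61 22

Derivation:
Round 1 (k=23): L=129 R=87
Round 2 (k=49): L=87 R=47
Round 3 (k=13): L=47 R=61
Round 4 (k=26): L=61 R=22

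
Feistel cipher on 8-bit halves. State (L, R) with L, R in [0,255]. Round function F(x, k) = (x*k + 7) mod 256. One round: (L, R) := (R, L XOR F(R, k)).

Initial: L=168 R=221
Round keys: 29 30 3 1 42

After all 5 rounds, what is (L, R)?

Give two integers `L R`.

Round 1 (k=29): L=221 R=184
Round 2 (k=30): L=184 R=74
Round 3 (k=3): L=74 R=93
Round 4 (k=1): L=93 R=46
Round 5 (k=42): L=46 R=206

Answer: 46 206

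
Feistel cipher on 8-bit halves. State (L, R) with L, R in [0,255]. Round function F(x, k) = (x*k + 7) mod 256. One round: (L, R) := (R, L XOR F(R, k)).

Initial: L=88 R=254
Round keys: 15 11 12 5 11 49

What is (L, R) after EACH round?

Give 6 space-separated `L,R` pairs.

Answer: 254,177 177,92 92,230 230,217 217,188 188,218

Derivation:
Round 1 (k=15): L=254 R=177
Round 2 (k=11): L=177 R=92
Round 3 (k=12): L=92 R=230
Round 4 (k=5): L=230 R=217
Round 5 (k=11): L=217 R=188
Round 6 (k=49): L=188 R=218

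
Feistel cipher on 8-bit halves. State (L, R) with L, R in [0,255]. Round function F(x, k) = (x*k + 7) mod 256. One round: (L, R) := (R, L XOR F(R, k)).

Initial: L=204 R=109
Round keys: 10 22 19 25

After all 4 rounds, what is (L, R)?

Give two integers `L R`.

Answer: 74 89

Derivation:
Round 1 (k=10): L=109 R=133
Round 2 (k=22): L=133 R=24
Round 3 (k=19): L=24 R=74
Round 4 (k=25): L=74 R=89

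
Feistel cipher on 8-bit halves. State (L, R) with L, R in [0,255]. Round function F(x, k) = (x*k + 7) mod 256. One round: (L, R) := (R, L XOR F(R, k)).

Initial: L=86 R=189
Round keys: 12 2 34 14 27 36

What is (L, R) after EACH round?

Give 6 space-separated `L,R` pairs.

Answer: 189,181 181,204 204,170 170,159 159,102 102,192

Derivation:
Round 1 (k=12): L=189 R=181
Round 2 (k=2): L=181 R=204
Round 3 (k=34): L=204 R=170
Round 4 (k=14): L=170 R=159
Round 5 (k=27): L=159 R=102
Round 6 (k=36): L=102 R=192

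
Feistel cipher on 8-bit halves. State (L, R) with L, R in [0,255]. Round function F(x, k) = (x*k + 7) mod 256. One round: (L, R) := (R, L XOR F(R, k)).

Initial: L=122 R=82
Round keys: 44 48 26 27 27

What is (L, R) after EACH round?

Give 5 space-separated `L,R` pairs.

Round 1 (k=44): L=82 R=101
Round 2 (k=48): L=101 R=165
Round 3 (k=26): L=165 R=172
Round 4 (k=27): L=172 R=142
Round 5 (k=27): L=142 R=173

Answer: 82,101 101,165 165,172 172,142 142,173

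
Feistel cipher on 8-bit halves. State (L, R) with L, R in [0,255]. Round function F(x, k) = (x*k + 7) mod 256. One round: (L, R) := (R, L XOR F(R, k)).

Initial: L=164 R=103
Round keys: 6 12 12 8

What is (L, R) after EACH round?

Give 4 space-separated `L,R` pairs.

Answer: 103,213 213,100 100,98 98,115

Derivation:
Round 1 (k=6): L=103 R=213
Round 2 (k=12): L=213 R=100
Round 3 (k=12): L=100 R=98
Round 4 (k=8): L=98 R=115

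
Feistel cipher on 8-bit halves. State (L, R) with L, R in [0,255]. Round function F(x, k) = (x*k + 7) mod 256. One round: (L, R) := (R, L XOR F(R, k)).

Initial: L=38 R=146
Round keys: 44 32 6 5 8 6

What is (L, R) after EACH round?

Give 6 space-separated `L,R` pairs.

Round 1 (k=44): L=146 R=57
Round 2 (k=32): L=57 R=181
Round 3 (k=6): L=181 R=124
Round 4 (k=5): L=124 R=198
Round 5 (k=8): L=198 R=75
Round 6 (k=6): L=75 R=15

Answer: 146,57 57,181 181,124 124,198 198,75 75,15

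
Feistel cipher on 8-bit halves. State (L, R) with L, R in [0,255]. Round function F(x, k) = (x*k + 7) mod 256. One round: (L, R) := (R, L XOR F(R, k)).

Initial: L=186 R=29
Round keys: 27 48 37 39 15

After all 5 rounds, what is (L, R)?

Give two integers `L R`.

Answer: 112 50

Derivation:
Round 1 (k=27): L=29 R=172
Round 2 (k=48): L=172 R=90
Round 3 (k=37): L=90 R=165
Round 4 (k=39): L=165 R=112
Round 5 (k=15): L=112 R=50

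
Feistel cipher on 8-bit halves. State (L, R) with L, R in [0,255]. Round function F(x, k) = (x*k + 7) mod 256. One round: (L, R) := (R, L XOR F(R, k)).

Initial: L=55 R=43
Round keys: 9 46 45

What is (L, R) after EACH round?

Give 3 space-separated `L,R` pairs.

Round 1 (k=9): L=43 R=189
Round 2 (k=46): L=189 R=214
Round 3 (k=45): L=214 R=24

Answer: 43,189 189,214 214,24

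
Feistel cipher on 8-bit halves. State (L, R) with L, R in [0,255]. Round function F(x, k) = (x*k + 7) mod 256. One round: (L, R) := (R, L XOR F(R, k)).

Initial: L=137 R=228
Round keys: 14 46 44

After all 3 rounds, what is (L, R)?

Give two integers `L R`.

Round 1 (k=14): L=228 R=246
Round 2 (k=46): L=246 R=223
Round 3 (k=44): L=223 R=173

Answer: 223 173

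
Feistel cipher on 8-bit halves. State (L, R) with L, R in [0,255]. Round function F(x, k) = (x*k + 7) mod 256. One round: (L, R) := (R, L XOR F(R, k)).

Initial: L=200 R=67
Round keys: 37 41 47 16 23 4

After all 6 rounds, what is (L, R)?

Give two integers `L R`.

Answer: 81 202

Derivation:
Round 1 (k=37): L=67 R=126
Round 2 (k=41): L=126 R=118
Round 3 (k=47): L=118 R=207
Round 4 (k=16): L=207 R=129
Round 5 (k=23): L=129 R=81
Round 6 (k=4): L=81 R=202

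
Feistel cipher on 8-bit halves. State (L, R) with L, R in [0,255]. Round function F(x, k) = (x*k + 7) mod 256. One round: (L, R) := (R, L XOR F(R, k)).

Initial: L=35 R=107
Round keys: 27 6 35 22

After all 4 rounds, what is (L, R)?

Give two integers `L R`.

Round 1 (k=27): L=107 R=115
Round 2 (k=6): L=115 R=210
Round 3 (k=35): L=210 R=206
Round 4 (k=22): L=206 R=105

Answer: 206 105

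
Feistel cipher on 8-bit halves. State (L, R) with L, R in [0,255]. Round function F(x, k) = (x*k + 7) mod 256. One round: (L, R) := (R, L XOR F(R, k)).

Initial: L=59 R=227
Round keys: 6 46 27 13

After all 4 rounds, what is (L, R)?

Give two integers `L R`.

Round 1 (k=6): L=227 R=98
Round 2 (k=46): L=98 R=64
Round 3 (k=27): L=64 R=165
Round 4 (k=13): L=165 R=40

Answer: 165 40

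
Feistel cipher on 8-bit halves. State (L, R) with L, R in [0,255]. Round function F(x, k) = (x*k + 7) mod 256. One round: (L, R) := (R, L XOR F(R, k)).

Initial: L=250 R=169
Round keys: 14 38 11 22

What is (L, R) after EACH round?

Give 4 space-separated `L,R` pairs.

Round 1 (k=14): L=169 R=191
Round 2 (k=38): L=191 R=200
Round 3 (k=11): L=200 R=32
Round 4 (k=22): L=32 R=15

Answer: 169,191 191,200 200,32 32,15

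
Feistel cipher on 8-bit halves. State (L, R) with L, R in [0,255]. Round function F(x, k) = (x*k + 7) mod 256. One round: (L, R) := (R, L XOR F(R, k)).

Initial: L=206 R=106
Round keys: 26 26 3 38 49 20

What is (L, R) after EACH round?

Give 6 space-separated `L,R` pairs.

Round 1 (k=26): L=106 R=5
Round 2 (k=26): L=5 R=227
Round 3 (k=3): L=227 R=181
Round 4 (k=38): L=181 R=6
Round 5 (k=49): L=6 R=152
Round 6 (k=20): L=152 R=225

Answer: 106,5 5,227 227,181 181,6 6,152 152,225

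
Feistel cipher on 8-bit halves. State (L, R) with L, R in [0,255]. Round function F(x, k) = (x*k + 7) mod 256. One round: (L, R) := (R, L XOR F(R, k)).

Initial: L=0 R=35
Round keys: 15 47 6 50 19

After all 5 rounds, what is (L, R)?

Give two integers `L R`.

Answer: 237 237

Derivation:
Round 1 (k=15): L=35 R=20
Round 2 (k=47): L=20 R=144
Round 3 (k=6): L=144 R=115
Round 4 (k=50): L=115 R=237
Round 5 (k=19): L=237 R=237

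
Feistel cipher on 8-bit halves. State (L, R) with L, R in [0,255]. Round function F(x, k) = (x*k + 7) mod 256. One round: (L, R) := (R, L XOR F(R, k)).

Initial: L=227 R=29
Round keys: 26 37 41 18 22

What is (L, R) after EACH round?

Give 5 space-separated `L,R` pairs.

Round 1 (k=26): L=29 R=26
Round 2 (k=37): L=26 R=212
Round 3 (k=41): L=212 R=225
Round 4 (k=18): L=225 R=13
Round 5 (k=22): L=13 R=196

Answer: 29,26 26,212 212,225 225,13 13,196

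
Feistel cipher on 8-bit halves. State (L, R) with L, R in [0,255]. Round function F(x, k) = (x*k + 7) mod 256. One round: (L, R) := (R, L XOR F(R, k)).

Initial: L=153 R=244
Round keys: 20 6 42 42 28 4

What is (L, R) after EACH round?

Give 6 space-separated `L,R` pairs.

Round 1 (k=20): L=244 R=142
Round 2 (k=6): L=142 R=175
Round 3 (k=42): L=175 R=51
Round 4 (k=42): L=51 R=202
Round 5 (k=28): L=202 R=44
Round 6 (k=4): L=44 R=125

Answer: 244,142 142,175 175,51 51,202 202,44 44,125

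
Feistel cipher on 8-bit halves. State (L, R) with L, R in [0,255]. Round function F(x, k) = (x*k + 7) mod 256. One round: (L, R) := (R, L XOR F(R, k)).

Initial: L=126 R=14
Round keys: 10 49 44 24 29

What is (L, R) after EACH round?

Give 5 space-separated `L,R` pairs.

Answer: 14,237 237,106 106,210 210,221 221,194

Derivation:
Round 1 (k=10): L=14 R=237
Round 2 (k=49): L=237 R=106
Round 3 (k=44): L=106 R=210
Round 4 (k=24): L=210 R=221
Round 5 (k=29): L=221 R=194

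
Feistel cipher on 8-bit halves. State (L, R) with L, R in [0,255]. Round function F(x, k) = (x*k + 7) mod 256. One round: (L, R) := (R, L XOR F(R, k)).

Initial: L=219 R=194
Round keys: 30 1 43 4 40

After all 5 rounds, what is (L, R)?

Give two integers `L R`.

Round 1 (k=30): L=194 R=24
Round 2 (k=1): L=24 R=221
Round 3 (k=43): L=221 R=62
Round 4 (k=4): L=62 R=34
Round 5 (k=40): L=34 R=105

Answer: 34 105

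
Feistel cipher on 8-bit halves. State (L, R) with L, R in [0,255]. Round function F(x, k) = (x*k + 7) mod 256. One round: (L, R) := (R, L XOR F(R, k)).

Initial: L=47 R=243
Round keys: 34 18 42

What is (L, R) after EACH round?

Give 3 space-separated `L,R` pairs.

Round 1 (k=34): L=243 R=98
Round 2 (k=18): L=98 R=24
Round 3 (k=42): L=24 R=149

Answer: 243,98 98,24 24,149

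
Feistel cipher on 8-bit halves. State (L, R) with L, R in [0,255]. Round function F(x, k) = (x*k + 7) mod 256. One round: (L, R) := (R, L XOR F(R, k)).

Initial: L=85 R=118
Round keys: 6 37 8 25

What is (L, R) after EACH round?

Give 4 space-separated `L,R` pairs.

Round 1 (k=6): L=118 R=158
Round 2 (k=37): L=158 R=171
Round 3 (k=8): L=171 R=193
Round 4 (k=25): L=193 R=75

Answer: 118,158 158,171 171,193 193,75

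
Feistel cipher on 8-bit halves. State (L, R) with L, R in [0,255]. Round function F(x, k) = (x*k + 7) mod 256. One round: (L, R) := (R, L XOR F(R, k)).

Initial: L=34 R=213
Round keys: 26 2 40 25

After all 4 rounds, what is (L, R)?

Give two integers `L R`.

Answer: 204 59

Derivation:
Round 1 (k=26): L=213 R=139
Round 2 (k=2): L=139 R=200
Round 3 (k=40): L=200 R=204
Round 4 (k=25): L=204 R=59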